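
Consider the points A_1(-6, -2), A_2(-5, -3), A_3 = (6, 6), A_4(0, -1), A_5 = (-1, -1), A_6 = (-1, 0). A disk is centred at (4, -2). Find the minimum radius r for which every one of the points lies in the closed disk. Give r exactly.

10

The required radius is the distance from (4, -2) to the farthest point.
Squared distances: 100, 82, 68, 17, 26, 29.
Maximum is 100, attained at A_1.
r = √100 = 10.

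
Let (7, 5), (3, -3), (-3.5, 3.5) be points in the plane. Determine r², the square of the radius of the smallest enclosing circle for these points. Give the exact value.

31.25

Call the three points A, B, C in the order given.
Side lengths²: AB² = 80, AC² = 112.5, BC² = 84.5.
Since AC² = 112.5 < 84.5 + 80 = 164.5, the triangle is acute, so the smallest enclosing circle is the circumcircle.
Circumcentre = (2, 2.5), r² = 31.25.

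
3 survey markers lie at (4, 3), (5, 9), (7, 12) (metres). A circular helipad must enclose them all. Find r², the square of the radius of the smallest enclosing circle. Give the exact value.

Call the three points A, B, C in the order given.
Side lengths²: AB² = 37, AC² = 90, BC² = 13.
Since AC² = 90 ≥ 37 + 13 = 50, the angle opposite AC is not acute, so the smallest enclosing circle has AC as diameter.
Centre = midpoint of AC = (5.5, 7.5), r² = 90/4 = 22.5.

22.5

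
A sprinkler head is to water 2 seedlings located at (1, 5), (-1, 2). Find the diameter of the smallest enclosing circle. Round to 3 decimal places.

The smallest circle enclosing two points has them as diameter endpoints.
Centre = midpoint = (0, 3.5); r² = |(1, 5)−(-1, 2)|²/4 = 13/4 = 3.25.
Diameter = 2r = 2√(3.25) ≈ 3.606.

3.606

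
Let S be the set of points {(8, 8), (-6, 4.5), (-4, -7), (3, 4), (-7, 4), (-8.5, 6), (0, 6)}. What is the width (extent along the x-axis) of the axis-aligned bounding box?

max x = 8, min x = -8.5, so width = 16.5.

16.5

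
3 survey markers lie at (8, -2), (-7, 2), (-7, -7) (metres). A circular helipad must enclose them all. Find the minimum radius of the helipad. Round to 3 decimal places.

Call the three points A, B, C in the order given.
Side lengths²: AB² = 241, AC² = 250, BC² = 81.
Since AC² = 250 < 241 + 81 = 322, the triangle is acute, so the smallest enclosing circle is the circumcircle.
Circumcentre = (-1/6, -2.5), r² = 1205/18.
r = √(1205/18) ≈ 8.182.

8.182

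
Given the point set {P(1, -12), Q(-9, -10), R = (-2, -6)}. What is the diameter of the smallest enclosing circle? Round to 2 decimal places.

10.21

Side lengths²: PQ² = 104, PR² = 45, QR² = 65.
Since PQ² = 104 < 65 + 45 = 110, the triangle is acute, so the smallest enclosing circle is the circumcircle.
Circumcentre = (-71/18, -193/18), r² = 4225/162.
Diameter = 2r = 2√(4225/162) ≈ 10.21.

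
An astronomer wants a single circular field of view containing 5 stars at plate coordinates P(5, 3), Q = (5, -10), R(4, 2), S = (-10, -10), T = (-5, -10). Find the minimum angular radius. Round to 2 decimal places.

By Welzl's lemma the MEC is supported by two points (diametrically opposite) or three points (on a circumcircle).
The farthest pair is P–S with squared distance 394. The circle on this segment as diameter has centre (-2.5, -3.5) and r² = 394/4 = 98.5.
Check Q: distance² to centre = 98.5 ≤ 98.5, so it lies inside.
All remaining points lie in this disk, and no smaller disk contains both endpoints, so this is the minimum enclosing circle.
r = √(98.5) ≈ 9.92.

9.92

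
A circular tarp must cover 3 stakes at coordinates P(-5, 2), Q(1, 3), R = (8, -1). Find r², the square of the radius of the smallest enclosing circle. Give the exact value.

Side lengths²: PQ² = 37, PR² = 178, QR² = 65.
Since PR² = 178 ≥ 65 + 37 = 102, the angle opposite PR is not acute, so the smallest enclosing circle has PR as diameter.
Centre = midpoint of PR = (1.5, 0.5), r² = 178/4 = 44.5.

44.5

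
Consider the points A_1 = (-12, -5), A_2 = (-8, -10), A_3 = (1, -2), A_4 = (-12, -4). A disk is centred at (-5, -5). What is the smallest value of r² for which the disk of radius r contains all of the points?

50

The required radius is the distance from (-5, -5) to the farthest point.
Squared distances: 49, 34, 45, 50.
Maximum is 50, attained at A_4.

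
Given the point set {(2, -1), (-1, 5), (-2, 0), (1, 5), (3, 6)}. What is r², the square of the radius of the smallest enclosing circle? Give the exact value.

25925/1682

By Welzl's lemma the MEC is supported by two points (diametrically opposite) or three points (on a circumcircle).
The minimum enclosing circle is determined by three boundary points: (2, -1), (-2, 0), (3, 6).
Their circumcentre is (47/58, 159/58) with r² = 25925/1682.
The farthest remaining point (-1, 5) is at distance² 14093/1682 ≤ 25925/1682.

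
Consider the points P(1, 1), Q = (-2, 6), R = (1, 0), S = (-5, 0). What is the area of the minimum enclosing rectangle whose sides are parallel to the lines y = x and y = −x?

In coordinates u = x + y, v = x − y the rectangle is axis-aligned; the map (x,y)→(u,v) scales areas by 2.
u-values: 2, 4, 1, -5; range = 4 − (-5) = 9.
v-values: 0, -8, 1, -5; range = 1 − (-8) = 9.
Area = (9 × 9) / 2 = 40.5.

40.5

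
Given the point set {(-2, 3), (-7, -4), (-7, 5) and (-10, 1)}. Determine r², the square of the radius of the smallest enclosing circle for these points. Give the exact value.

21.46

A smallest enclosing disk is always determined by at most three of the input points on its boundary.
The minimum enclosing circle is determined by three boundary points: (-2, 3), (-7, -4), (-7, 5).
Their circumcentre is (-5.9, 0.5) with r² = 21.46.
The farthest remaining point (-10, 1) is at distance² 17.06 ≤ 21.46.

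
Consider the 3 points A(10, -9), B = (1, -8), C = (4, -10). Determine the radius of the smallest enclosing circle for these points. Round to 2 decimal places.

Side lengths²: AB² = 82, AC² = 37, BC² = 13.
Since AB² = 82 ≥ 37 + 13 = 50, the angle opposite AB is not acute, so the smallest enclosing circle has AB as diameter.
Centre = midpoint of AB = (5.5, -8.5), r² = 82/4 = 20.5.
r = √(20.5) ≈ 4.53.

4.53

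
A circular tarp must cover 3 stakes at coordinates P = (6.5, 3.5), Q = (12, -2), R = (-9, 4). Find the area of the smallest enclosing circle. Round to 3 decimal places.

374.635

Side lengths²: PQ² = 60.5, PR² = 240.5, QR² = 477.
Since QR² = 477 ≥ 240.5 + 60.5 = 301, the angle opposite QR is not acute, so the smallest enclosing circle has QR as diameter.
Centre = midpoint of QR = (1.5, 1), r² = 477/4 = 119.25.
Area = π·r² = π·119.25 ≈ 374.635.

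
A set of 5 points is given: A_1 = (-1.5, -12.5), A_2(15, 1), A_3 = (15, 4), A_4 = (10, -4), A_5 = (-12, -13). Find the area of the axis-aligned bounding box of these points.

459

x ranges over [-12, 15], width 27.
y ranges over [-13, 4], height 17.
Area = 27 × 17 = 459.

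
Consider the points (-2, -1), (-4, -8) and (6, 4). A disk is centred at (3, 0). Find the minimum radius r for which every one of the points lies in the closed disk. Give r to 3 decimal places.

The required radius is the distance from (3, 0) to the farthest point.
Squared distances: 26, 113, 25.
Maximum is 113, attained at (-4, -8).
r = √113 ≈ 10.630.

10.630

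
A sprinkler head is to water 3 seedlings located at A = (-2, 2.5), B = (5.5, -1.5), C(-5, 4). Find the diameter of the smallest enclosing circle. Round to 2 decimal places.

11.85

Side lengths²: AB² = 72.25, AC² = 11.25, BC² = 140.5.
Since BC² = 140.5 ≥ 72.25 + 11.25 = 83.5, the angle opposite BC is not acute, so the smallest enclosing circle has BC as diameter.
Centre = midpoint of BC = (0.25, 1.25), r² = 140.5/4 = 35.125.
Diameter = 2r = 2√(35.125) ≈ 11.85.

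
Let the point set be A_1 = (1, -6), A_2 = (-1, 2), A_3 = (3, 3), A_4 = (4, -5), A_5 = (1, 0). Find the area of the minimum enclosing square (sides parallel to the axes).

The bounding box has width 5 and height 9.
An axis-aligned square enclosing the set must have side ≥ max(width, height).
So the minimum side is max(5, 9) = 9.
Area = 9² = 81.

81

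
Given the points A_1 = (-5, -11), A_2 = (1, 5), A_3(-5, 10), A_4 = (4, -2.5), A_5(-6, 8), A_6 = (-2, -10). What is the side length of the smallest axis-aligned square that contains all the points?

21

The bounding box has width 10 and height 21.
An axis-aligned square enclosing the set must have side ≥ max(width, height).
So the minimum side is max(10, 21) = 21.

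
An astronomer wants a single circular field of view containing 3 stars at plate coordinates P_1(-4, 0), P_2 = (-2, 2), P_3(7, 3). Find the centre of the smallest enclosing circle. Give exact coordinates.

Side lengths²: P_1P_2² = 8, P_1P_3² = 130, P_2P_3² = 82.
Since P_1P_3² = 130 ≥ 82 + 8 = 90, the angle opposite P_1P_3 is not acute, so the smallest enclosing circle has P_1P_3 as diameter.
Centre = midpoint of P_1P_3 = (1.5, 1.5), r² = 130/4 = 32.5.
Centre = (1.5, 1.5).

(1.5, 1.5)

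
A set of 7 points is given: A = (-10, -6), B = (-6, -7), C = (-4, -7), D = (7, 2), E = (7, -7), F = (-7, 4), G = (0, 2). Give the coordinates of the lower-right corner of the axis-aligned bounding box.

x-range [-10, 7], y-range [-7, 4].
The lower-right corner is (7, -7).

(7, -7)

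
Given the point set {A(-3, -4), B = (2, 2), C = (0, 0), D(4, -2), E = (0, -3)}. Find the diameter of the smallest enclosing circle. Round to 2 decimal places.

By Welzl's lemma the MEC is supported by two points (diametrically opposite) or three points (on a circumcircle).
The minimum enclosing circle is determined by three boundary points: A, B, D.
Their circumcentre is (0.0625, -1.46875) with r² = 15.7861328125.
The farthest remaining point E is at distance² 2.3486328125 ≤ 15.7861328125.
Diameter = 2r = 2√(15.7861328125) ≈ 7.95.

7.95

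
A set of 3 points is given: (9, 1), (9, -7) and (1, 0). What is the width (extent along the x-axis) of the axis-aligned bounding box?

max x = 9, min x = 1, so width = 8.

8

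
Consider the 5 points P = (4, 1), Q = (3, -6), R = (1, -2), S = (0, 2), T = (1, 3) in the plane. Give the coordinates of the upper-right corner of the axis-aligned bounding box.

(4, 3)

x-range [0, 4], y-range [-6, 3].
The upper-right corner is (4, 3).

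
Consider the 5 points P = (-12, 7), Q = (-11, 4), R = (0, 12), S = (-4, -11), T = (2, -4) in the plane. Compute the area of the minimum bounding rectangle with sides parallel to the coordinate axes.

322

x ranges over [-12, 2], width 14.
y ranges over [-11, 12], height 23.
Area = 14 × 23 = 322.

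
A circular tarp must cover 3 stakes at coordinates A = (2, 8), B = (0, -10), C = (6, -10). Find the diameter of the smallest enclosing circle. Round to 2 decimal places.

Side lengths²: AB² = 328, AC² = 340, BC² = 36.
Since AC² = 340 < 328 + 36 = 364, the triangle is acute, so the smallest enclosing circle is the circumcircle.
Circumcentre = (3, -11/9), r² = 6970/81.
Diameter = 2r = 2√(6970/81) ≈ 18.55.

18.55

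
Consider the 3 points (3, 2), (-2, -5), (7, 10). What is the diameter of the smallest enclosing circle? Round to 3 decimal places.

Call the three points A, B, C in the order given.
Side lengths²: AB² = 74, AC² = 80, BC² = 306.
Since BC² = 306 ≥ 80 + 74 = 154, the angle opposite BC is not acute, so the smallest enclosing circle has BC as diameter.
Centre = midpoint of BC = (2.5, 2.5), r² = 306/4 = 76.5.
Diameter = 2r = 2√(76.5) ≈ 17.493.

17.493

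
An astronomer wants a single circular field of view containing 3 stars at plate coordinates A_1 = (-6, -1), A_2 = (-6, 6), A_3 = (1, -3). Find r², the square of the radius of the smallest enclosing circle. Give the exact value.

Side lengths²: A_1A_2² = 49, A_1A_3² = 53, A_2A_3² = 130.
Since A_2A_3² = 130 ≥ 53 + 49 = 102, the angle opposite A_2A_3 is not acute, so the smallest enclosing circle has A_2A_3 as diameter.
Centre = midpoint of A_2A_3 = (-2.5, 1.5), r² = 130/4 = 32.5.

32.5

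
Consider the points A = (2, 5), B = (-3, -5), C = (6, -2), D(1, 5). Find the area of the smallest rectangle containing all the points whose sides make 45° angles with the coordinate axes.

90

In coordinates u = x + y, v = x − y the rectangle is axis-aligned; the map (x,y)→(u,v) scales areas by 2.
u-values: 7, -8, 4, 6; range = 7 − (-8) = 15.
v-values: -3, 2, 8, -4; range = 8 − (-4) = 12.
Area = (15 × 12) / 2 = 90.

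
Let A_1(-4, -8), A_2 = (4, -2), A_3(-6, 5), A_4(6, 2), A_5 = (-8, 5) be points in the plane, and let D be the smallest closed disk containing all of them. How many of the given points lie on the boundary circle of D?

The minimum enclosing circle of a finite set is fixed by two of the points (as a diameter) or three (as a circumcircle).
The minimum enclosing circle is determined by three boundary points: A_1, A_4, A_5.
Their circumcentre is (-61/34, -7/34) with r² = 37925/578.
The farthest remaining point A_3 is at distance² 25889/578 ≤ 37925/578.
The points at distance exactly r from the centre are A_1, A_4, A_5 — 3 points.

3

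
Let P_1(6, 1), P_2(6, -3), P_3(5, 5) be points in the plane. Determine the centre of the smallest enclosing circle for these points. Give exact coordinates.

Side lengths²: P_1P_2² = 16, P_1P_3² = 17, P_2P_3² = 65.
Since P_2P_3² = 65 ≥ 17 + 16 = 33, the angle opposite P_2P_3 is not acute, so the smallest enclosing circle has P_2P_3 as diameter.
Centre = midpoint of P_2P_3 = (5.5, 1), r² = 65/4 = 16.25.
Centre = (5.5, 1).

(5.5, 1)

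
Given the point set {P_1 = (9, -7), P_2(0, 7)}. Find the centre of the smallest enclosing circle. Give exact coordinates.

(4.5, 0)

The smallest circle enclosing two points has them as diameter endpoints.
Centre = midpoint = (4.5, 0); r² = |P_1P_2|²/4 = 277/4 = 69.25.
Centre = (4.5, 0).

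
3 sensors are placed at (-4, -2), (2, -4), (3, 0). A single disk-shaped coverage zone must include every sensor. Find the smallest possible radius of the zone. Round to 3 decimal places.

3.651

Call the three points A, B, C in the order given.
Side lengths²: AB² = 40, AC² = 53, BC² = 17.
Since AC² = 53 < 40 + 17 = 57, the triangle is acute, so the smallest enclosing circle is the circumcircle.
Circumcentre = (-11/26, -33/26), r² = 4505/338.
r = √(4505/338) ≈ 3.651.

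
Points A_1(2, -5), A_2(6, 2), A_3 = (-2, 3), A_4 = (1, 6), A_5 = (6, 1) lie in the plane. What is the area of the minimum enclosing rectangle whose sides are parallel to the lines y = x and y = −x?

66

In coordinates u = x + y, v = x − y the rectangle is axis-aligned; the map (x,y)→(u,v) scales areas by 2.
u-values: -3, 8, 1, 7, 7; range = 8 − (-3) = 11.
v-values: 7, 4, -5, -5, 5; range = 7 − (-5) = 12.
Area = (11 × 12) / 2 = 66.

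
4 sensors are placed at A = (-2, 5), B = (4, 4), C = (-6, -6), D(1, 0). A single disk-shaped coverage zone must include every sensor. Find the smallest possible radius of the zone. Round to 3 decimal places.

A smallest enclosing disk is always determined by at most three of the input points on its boundary.
The farthest pair is B–C with squared distance 200. The circle on this segment as diameter has centre (-1, -1) and r² = 200/4 = 50.
Check A: distance² to centre = 37 ≤ 50, so it lies inside.
All remaining points lie in this disk, and no smaller disk contains both endpoints, so this is the minimum enclosing circle.
r = √50 ≈ 7.071.

7.071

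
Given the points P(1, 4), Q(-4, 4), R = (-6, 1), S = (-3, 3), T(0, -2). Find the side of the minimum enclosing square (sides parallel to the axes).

The bounding box has width 7 and height 6.
An axis-aligned square enclosing the set must have side ≥ max(width, height).
So the minimum side is max(7, 6) = 7.

7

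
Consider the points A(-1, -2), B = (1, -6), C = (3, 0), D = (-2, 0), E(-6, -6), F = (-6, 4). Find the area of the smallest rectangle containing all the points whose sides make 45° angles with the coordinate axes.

127.5

In coordinates u = x + y, v = x − y the rectangle is axis-aligned; the map (x,y)→(u,v) scales areas by 2.
u-values: -3, -5, 3, -2, -12, -2; range = 3 − (-12) = 15.
v-values: 1, 7, 3, -2, 0, -10; range = 7 − (-10) = 17.
Area = (15 × 17) / 2 = 127.5.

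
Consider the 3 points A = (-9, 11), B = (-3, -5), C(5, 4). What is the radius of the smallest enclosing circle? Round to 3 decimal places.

8.848

Side lengths²: AB² = 292, AC² = 245, BC² = 145.
Since AB² = 292 < 245 + 145 = 390, the triangle is acute, so the smallest enclosing circle is the circumcircle.
Circumcentre = (-50/13, 99/26), r² = 52925/676.
r = √(52925/676) ≈ 8.848.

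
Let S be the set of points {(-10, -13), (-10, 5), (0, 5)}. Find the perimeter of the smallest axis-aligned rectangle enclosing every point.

56

Width = max x − min x = 0 − (-10) = 10.
Height = max y − min y = 5 − (-13) = 18.
Perimeter = 2(10 + 18) = 56.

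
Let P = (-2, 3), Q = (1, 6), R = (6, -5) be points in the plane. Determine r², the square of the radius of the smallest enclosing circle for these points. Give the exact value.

36.5

Side lengths²: PQ² = 18, PR² = 128, QR² = 146.
Since QR² = 146 ≥ 128 + 18 = 146, the angle opposite QR is not acute, so the smallest enclosing circle has QR as diameter.
Centre = midpoint of QR = (3.5, 0.5), r² = 146/4 = 36.5.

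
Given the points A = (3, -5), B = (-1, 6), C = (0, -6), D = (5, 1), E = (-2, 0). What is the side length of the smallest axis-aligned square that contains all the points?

12

The bounding box has width 7 and height 12.
An axis-aligned square enclosing the set must have side ≥ max(width, height).
So the minimum side is max(7, 12) = 12.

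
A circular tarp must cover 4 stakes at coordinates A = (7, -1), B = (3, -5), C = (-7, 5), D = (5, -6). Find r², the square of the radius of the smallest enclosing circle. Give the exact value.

66.25

The farthest pair is C–D with squared distance 265. The circle on this segment as diameter has centre (-1, -0.5) and r² = 265/4 = 66.25.
Check A: distance² to centre = 64.25 ≤ 66.25, so it lies inside.
All remaining points lie in this disk, and no smaller disk contains both endpoints, so this is the minimum enclosing circle.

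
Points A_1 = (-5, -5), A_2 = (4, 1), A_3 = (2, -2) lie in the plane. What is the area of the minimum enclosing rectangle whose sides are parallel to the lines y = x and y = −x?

In coordinates u = x + y, v = x − y the rectangle is axis-aligned; the map (x,y)→(u,v) scales areas by 2.
u-values: -10, 5, 0; range = 5 − (-10) = 15.
v-values: 0, 3, 4; range = 4 − 0 = 4.
Area = (15 × 4) / 2 = 30.

30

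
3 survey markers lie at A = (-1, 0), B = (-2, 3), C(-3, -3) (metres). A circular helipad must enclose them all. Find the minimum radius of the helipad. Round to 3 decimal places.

3.041

Side lengths²: AB² = 10, AC² = 13, BC² = 37.
Since BC² = 37 ≥ 13 + 10 = 23, the angle opposite BC is not acute, so the smallest enclosing circle has BC as diameter.
Centre = midpoint of BC = (-2.5, 0), r² = 37/4 = 9.25.
r = √(9.25) ≈ 3.041.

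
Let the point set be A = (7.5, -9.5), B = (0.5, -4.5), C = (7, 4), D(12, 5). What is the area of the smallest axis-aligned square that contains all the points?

210.25

The bounding box has width 11.5 and height 14.5.
An axis-aligned square enclosing the set must have side ≥ max(width, height).
So the minimum side is max(11.5, 14.5) = 14.5.
Area = 14.5² = 210.25.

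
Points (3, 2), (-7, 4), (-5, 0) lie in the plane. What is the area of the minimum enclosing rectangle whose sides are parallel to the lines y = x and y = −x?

60

In coordinates u = x + y, v = x − y the rectangle is axis-aligned; the map (x,y)→(u,v) scales areas by 2.
u-values: 5, -3, -5; range = 5 − (-5) = 10.
v-values: 1, -11, -5; range = 1 − (-11) = 12.
Area = (10 × 12) / 2 = 60.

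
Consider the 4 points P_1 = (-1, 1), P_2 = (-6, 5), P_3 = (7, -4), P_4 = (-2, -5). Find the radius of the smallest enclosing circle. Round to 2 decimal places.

The minimum enclosing circle of a finite set is fixed by two of the points (as a diameter) or three (as a circumcircle).
The farthest pair is P_2–P_3 with squared distance 250. The circle on this segment as diameter has centre (0.5, 0.5) and r² = 250/4 = 62.5.
Check P_1: distance² to centre = 2.5 ≤ 62.5, so it lies inside.
All remaining points lie in this disk, and no smaller disk contains both endpoints, so this is the minimum enclosing circle.
r = √(62.5) ≈ 7.91.

7.91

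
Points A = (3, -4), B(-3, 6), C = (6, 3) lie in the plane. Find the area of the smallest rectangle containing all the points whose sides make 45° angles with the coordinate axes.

80

In coordinates u = x + y, v = x − y the rectangle is axis-aligned; the map (x,y)→(u,v) scales areas by 2.
u-values: -1, 3, 9; range = 9 − (-1) = 10.
v-values: 7, -9, 3; range = 7 − (-9) = 16.
Area = (10 × 16) / 2 = 80.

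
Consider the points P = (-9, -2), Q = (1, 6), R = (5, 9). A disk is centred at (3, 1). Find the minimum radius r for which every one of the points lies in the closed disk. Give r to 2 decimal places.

The required radius is the distance from (3, 1) to the farthest point.
Squared distances: 153, 29, 68.
Maximum is 153, attained at P.
r = √153 ≈ 12.37.

12.37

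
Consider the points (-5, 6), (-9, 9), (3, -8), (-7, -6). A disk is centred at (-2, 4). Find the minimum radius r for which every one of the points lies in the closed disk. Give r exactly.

The required radius is the distance from (-2, 4) to the farthest point.
Squared distances: 13, 74, 169, 125.
Maximum is 169, attained at (3, -8).
r = √169 = 13.

13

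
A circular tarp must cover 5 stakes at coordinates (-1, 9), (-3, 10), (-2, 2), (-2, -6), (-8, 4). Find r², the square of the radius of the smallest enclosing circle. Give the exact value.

A smallest enclosing disk is always determined by at most three of the input points on its boundary.
The farthest pair is (-3, 10)–(-2, -6) with squared distance 257. The circle on this segment as diameter has centre (-2.5, 2) and r² = 257/4 = 64.25.
Check (-1, 9): distance² to centre = 51.25 ≤ 64.25, so it lies inside.
All remaining points lie in this disk, and no smaller disk contains both endpoints, so this is the minimum enclosing circle.

64.25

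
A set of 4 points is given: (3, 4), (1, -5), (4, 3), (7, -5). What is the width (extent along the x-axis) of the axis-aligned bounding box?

max x = 7, min x = 1, so width = 6.

6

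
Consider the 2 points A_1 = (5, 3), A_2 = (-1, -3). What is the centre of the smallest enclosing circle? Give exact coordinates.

The smallest circle enclosing two points has them as diameter endpoints.
Centre = midpoint = (2, 0); r² = |A_1A_2|²/4 = 72/4 = 18.
Centre = (2, 0).

(2, 0)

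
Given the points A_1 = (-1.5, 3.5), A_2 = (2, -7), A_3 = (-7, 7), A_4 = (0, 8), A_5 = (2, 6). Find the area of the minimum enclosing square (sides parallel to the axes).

The bounding box has width 9 and height 15.
An axis-aligned square enclosing the set must have side ≥ max(width, height).
So the minimum side is max(9, 15) = 15.
Area = 15² = 225.

225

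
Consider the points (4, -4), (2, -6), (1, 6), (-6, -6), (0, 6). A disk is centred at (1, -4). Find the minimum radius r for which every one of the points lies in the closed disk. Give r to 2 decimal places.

10.05

The required radius is the distance from (1, -4) to the farthest point.
Squared distances: 9, 5, 100, 53, 101.
Maximum is 101, attained at (0, 6).
r = √101 ≈ 10.05.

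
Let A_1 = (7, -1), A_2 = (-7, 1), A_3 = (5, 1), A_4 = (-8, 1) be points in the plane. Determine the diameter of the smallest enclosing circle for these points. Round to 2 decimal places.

By Welzl's lemma the MEC is supported by two points (diametrically opposite) or three points (on a circumcircle).
The farthest pair is A_1–A_4 with squared distance 229. The circle on this segment as diameter has centre (-0.5, 0) and r² = 229/4 = 57.25.
Check A_2: distance² to centre = 43.25 ≤ 57.25, so it lies inside.
All remaining points lie in this disk, and no smaller disk contains both endpoints, so this is the minimum enclosing circle.
Diameter = 2r = 2√(57.25) ≈ 15.13.

15.13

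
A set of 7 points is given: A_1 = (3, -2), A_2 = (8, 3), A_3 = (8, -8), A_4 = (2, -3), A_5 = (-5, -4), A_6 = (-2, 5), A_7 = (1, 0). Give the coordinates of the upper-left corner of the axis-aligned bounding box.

(-5, 5)

x-range [-5, 8], y-range [-8, 5].
The upper-left corner is (-5, 5).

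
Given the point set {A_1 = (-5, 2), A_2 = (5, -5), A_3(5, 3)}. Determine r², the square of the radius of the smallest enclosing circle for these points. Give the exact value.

Side lengths²: A_1A_2² = 149, A_1A_3² = 101, A_2A_3² = 64.
Since A_1A_2² = 149 < 101 + 64 = 165, the triangle is acute, so the smallest enclosing circle is the circumcircle.
Circumcentre = (0.35, -1), r² = 37.6225.

37.6225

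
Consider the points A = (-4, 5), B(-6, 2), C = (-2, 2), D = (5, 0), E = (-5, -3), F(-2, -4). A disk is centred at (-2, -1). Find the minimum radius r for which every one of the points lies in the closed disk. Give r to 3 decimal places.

7.071

The required radius is the distance from (-2, -1) to the farthest point.
Squared distances: 40, 25, 9, 50, 13, 9.
Maximum is 50, attained at D.
r = √50 ≈ 7.071.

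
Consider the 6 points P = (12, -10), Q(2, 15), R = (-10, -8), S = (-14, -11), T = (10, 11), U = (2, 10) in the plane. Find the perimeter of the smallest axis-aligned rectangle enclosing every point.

Width = max x − min x = 12 − (-14) = 26.
Height = max y − min y = 15 − (-11) = 26.
Perimeter = 2(26 + 26) = 104.

104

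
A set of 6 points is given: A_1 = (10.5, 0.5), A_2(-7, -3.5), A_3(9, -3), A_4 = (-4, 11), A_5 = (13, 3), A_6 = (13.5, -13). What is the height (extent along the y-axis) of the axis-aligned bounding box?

max y = 11, min y = -13, so height = 24.

24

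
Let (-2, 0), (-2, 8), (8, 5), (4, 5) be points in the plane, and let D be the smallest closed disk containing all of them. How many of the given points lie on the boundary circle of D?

3

A smallest enclosing disk is always determined by at most three of the input points on its boundary.
The minimum enclosing circle is determined by three boundary points: (-2, 0), (-2, 8), (8, 5).
Their circumcentre is (2.25, 4) with r² = 34.0625.
The farthest remaining point (4, 5) is at distance² 4.0625 ≤ 34.0625.
The points at distance exactly r from the centre are (-2, 0), (-2, 8), (8, 5) — 3 points.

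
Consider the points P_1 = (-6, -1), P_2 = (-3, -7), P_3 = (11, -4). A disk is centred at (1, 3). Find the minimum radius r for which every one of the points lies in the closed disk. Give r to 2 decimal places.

12.21

The required radius is the distance from (1, 3) to the farthest point.
Squared distances: 65, 116, 149.
Maximum is 149, attained at P_3.
r = √149 ≈ 12.21.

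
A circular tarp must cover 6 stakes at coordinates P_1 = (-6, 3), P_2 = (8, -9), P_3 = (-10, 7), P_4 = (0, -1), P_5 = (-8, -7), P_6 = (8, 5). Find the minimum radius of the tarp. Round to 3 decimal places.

The minimum enclosing circle of a finite set is fixed by two of the points (as a diameter) or three (as a circumcircle).
The farthest pair is P_2–P_3 with squared distance 580. The circle on this segment as diameter has centre (-1, -1) and r² = 580/4 = 145.
Check P_1: distance² to centre = 41 ≤ 145, so it lies inside.
All remaining points lie in this disk, and no smaller disk contains both endpoints, so this is the minimum enclosing circle.
r = √145 ≈ 12.042.

12.042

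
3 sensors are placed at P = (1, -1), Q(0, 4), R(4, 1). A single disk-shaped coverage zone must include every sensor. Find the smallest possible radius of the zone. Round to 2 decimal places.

Side lengths²: PQ² = 26, PR² = 13, QR² = 25.
Since PQ² = 26 < 25 + 13 = 38, the triangle is acute, so the smallest enclosing circle is the circumcircle.
Circumcentre = (47/34, 57/34), r² = 4225/578.
r = √(4225/578) ≈ 2.70.

2.70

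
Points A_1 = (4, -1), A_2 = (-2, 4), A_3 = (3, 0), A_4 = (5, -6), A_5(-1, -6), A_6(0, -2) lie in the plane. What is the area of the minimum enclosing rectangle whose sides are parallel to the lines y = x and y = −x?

In coordinates u = x + y, v = x − y the rectangle is axis-aligned; the map (x,y)→(u,v) scales areas by 2.
u-values: 3, 2, 3, -1, -7, -2; range = 3 − (-7) = 10.
v-values: 5, -6, 3, 11, 5, 2; range = 11 − (-6) = 17.
Area = (10 × 17) / 2 = 85.

85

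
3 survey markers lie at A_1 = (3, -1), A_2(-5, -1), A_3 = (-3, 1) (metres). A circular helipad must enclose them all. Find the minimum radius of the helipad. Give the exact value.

4

Side lengths²: A_1A_2² = 64, A_1A_3² = 40, A_2A_3² = 8.
Since A_1A_2² = 64 ≥ 40 + 8 = 48, the angle opposite A_1A_2 is not acute, so the smallest enclosing circle has A_1A_2 as diameter.
Centre = midpoint of A_1A_2 = (-1, -1), r² = 64/4 = 16.
r = √16 = 4.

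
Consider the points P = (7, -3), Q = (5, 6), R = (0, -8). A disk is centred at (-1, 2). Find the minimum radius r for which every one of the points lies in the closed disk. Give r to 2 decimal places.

The required radius is the distance from (-1, 2) to the farthest point.
Squared distances: 89, 52, 101.
Maximum is 101, attained at R.
r = √101 ≈ 10.05.

10.05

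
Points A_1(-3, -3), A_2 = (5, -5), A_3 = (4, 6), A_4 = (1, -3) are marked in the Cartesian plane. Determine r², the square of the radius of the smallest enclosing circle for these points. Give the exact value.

The minimum enclosing circle of a finite set is fixed by two of the points (as a diameter) or three (as a circumcircle).
The minimum enclosing circle is determined by three boundary points: A_1, A_2, A_3.
Their circumcentre is (89/43, 12/43) with r² = 67405/1849.
The farthest remaining point A_4 is at distance² 21997/1849 ≤ 67405/1849.

67405/1849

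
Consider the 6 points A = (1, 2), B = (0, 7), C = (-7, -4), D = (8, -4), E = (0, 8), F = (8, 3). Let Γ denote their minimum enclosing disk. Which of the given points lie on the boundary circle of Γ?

C, D, E

By Welzl's lemma the MEC is supported by two points (diametrically opposite) or three points (on a circumcircle).
The minimum enclosing circle is determined by three boundary points: C, D, E.
Their circumcentre is (0.5, -1/3) with r² = 2509/36.
The farthest remaining point F is at distance² 2425/36 ≤ 2509/36.
The points at distance exactly r from the centre are C, D, E — 3 points.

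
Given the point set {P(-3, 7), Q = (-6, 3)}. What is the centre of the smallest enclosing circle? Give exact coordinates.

The smallest circle enclosing two points has them as diameter endpoints.
Centre = midpoint = (-4.5, 5); r² = |PQ|²/4 = 25/4 = 6.25.
Centre = (-4.5, 5).

(-4.5, 5)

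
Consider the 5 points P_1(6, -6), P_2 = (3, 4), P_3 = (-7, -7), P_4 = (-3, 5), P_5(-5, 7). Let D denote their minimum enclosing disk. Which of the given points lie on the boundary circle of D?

P_1, P_3, P_5

The minimum enclosing circle of a finite set is fixed by two of the points (as a diameter) or three (as a circumcircle).
The minimum enclosing circle is determined by three boundary points: P_1, P_3, P_5.
Their circumcentre is (-17/18, -13/18) with r² = 12325/162.
The farthest remaining point P_2 is at distance² 6133/162 ≤ 12325/162.
The points at distance exactly r from the centre are P_1, P_3, P_5 — 3 points.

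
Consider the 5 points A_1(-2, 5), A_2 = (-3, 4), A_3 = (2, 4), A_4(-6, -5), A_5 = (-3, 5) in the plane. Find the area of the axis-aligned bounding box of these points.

x ranges over [-6, 2], width 8.
y ranges over [-5, 5], height 10.
Area = 8 × 10 = 80.

80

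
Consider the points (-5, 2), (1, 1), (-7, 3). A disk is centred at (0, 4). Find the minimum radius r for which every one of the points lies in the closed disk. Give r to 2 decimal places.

The required radius is the distance from (0, 4) to the farthest point.
Squared distances: 29, 10, 50.
Maximum is 50, attained at (-7, 3).
r = √50 ≈ 7.07.

7.07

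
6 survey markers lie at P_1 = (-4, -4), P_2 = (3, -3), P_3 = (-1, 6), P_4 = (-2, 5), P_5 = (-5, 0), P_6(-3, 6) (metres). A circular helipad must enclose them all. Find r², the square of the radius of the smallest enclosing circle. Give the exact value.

32825/1058

The minimum enclosing circle is determined by three boundary points: P_1, P_2, P_6.
Their circumcentre is (-51/46, 35/46) with r² = 32825/1058.
The farthest remaining point P_3 is at distance² 29053/1058 ≤ 32825/1058.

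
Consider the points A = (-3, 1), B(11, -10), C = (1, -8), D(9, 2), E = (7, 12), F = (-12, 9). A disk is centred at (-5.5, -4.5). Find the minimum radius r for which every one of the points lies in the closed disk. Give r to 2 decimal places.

The required radius is the distance from (-5.5, -4.5) to the farthest point.
Squared distances: 36.5, 302.5, 54.5, 252.5, 428.5, 224.5.
Maximum is 428.5, attained at E.
r = √(428.5) ≈ 20.70.

20.70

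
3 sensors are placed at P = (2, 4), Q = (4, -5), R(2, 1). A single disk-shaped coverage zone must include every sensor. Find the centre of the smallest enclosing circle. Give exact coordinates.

Side lengths²: PQ² = 85, PR² = 9, QR² = 40.
Since PQ² = 85 ≥ 40 + 9 = 49, the angle opposite PQ is not acute, so the smallest enclosing circle has PQ as diameter.
Centre = midpoint of PQ = (3, -0.5), r² = 85/4 = 21.25.
Centre = (3, -0.5).

(3, -0.5)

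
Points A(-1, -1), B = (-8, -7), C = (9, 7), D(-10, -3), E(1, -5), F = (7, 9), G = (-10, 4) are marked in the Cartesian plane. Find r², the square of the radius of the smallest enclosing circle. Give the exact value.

233285/1922

By Welzl's lemma the MEC is supported by two points (diametrically opposite) or three points (on a circumcircle).
The minimum enclosing circle is determined by three boundary points: B, C, F.
Their circumcentre is (17/62, 17/62) with r² = 233285/1922.
The farthest remaining point G is at distance² 229565/1922 ≤ 233285/1922.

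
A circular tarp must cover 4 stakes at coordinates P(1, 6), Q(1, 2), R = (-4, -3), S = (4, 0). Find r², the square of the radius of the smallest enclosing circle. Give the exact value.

By Welzl's lemma the MEC is supported by two points (diametrically opposite) or three points (on a circumcircle).
The minimum enclosing circle is determined by three boundary points: P, R, S.
Their circumcentre is (-39/38, 47/38) with r² = 19345/722.
The farthest remaining point Q is at distance² 3385/722 ≤ 19345/722.

19345/722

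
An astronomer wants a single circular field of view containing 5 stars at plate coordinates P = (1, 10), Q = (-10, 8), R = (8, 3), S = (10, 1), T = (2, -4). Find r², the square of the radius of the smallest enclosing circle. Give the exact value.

A smallest enclosing disk is always determined by at most three of the input points on its boundary.
The farthest pair is Q–S with squared distance 449. The circle on this segment as diameter has centre (0, 4.5) and r² = 449/4 = 112.25.
Check P: distance² to centre = 31.25 ≤ 112.25, so it lies inside.
All remaining points lie in this disk, and no smaller disk contains both endpoints, so this is the minimum enclosing circle.

112.25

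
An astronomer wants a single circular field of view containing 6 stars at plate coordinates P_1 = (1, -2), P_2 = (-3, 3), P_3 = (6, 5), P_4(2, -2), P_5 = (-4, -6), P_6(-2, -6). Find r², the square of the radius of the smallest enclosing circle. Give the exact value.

A smallest enclosing disk is always determined by at most three of the input points on its boundary.
The farthest pair is P_3–P_5 with squared distance 221. The circle on this segment as diameter has centre (1, -0.5) and r² = 221/4 = 55.25.
Check P_1: distance² to centre = 2.25 ≤ 55.25, so it lies inside.
All remaining points lie in this disk, and no smaller disk contains both endpoints, so this is the minimum enclosing circle.

55.25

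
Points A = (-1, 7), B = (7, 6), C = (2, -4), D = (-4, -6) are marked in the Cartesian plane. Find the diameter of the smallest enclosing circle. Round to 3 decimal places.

16.279

A smallest enclosing disk is always determined by at most three of the input points on its boundary.
The farthest pair is B–D with squared distance 265. The circle on this segment as diameter has centre (1.5, 0) and r² = 265/4 = 66.25.
Check A: distance² to centre = 55.25 ≤ 66.25, so it lies inside.
All remaining points lie in this disk, and no smaller disk contains both endpoints, so this is the minimum enclosing circle.
Diameter = 2r = 2√(66.25) ≈ 16.279.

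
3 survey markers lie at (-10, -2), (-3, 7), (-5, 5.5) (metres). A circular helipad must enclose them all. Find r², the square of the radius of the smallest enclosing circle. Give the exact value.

Call the three points A, B, C in the order given.
Side lengths²: AB² = 130, AC² = 81.25, BC² = 6.25.
Since AB² = 130 ≥ 81.25 + 6.25 = 87.5, the angle opposite AB is not acute, so the smallest enclosing circle has AB as diameter.
Centre = midpoint of AB = (-6.5, 2.5), r² = 130/4 = 32.5.

32.5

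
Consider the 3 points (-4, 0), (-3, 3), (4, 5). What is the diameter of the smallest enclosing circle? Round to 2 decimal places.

Call the three points A, B, C in the order given.
Side lengths²: AB² = 10, AC² = 89, BC² = 53.
Since AC² = 89 ≥ 53 + 10 = 63, the angle opposite AC is not acute, so the smallest enclosing circle has AC as diameter.
Centre = midpoint of AC = (0, 2.5), r² = 89/4 = 22.25.
Diameter = 2r = 2√(22.25) ≈ 9.43.

9.43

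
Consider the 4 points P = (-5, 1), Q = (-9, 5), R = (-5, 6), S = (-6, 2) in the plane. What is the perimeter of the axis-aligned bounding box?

Width = max x − min x = -5 − (-9) = 4.
Height = max y − min y = 6 − 1 = 5.
Perimeter = 2(4 + 5) = 18.

18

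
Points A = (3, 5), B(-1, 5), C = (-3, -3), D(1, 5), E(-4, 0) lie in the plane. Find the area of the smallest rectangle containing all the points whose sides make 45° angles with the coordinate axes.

42

In coordinates u = x + y, v = x − y the rectangle is axis-aligned; the map (x,y)→(u,v) scales areas by 2.
u-values: 8, 4, -6, 6, -4; range = 8 − (-6) = 14.
v-values: -2, -6, 0, -4, -4; range = 0 − (-6) = 6.
Area = (14 × 6) / 2 = 42.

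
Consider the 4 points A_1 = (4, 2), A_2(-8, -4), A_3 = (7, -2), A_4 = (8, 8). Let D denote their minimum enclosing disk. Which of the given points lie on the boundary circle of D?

A smallest enclosing disk is always determined by at most three of the input points on its boundary.
The farthest pair is A_2–A_4 with squared distance 400. The circle on this segment as diameter has centre (0, 2) and r² = 400/4 = 100.
Check A_1: distance² to centre = 16 ≤ 100, so it lies inside.
All remaining points lie in this disk, and no smaller disk contains both endpoints, so this is the minimum enclosing circle.
The points at distance exactly r from the centre are A_2, A_4 — 2 points.

A_2, A_4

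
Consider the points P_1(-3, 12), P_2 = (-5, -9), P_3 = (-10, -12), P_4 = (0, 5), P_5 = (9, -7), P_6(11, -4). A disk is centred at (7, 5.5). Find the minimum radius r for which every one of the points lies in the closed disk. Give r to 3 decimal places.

The required radius is the distance from (7, 5.5) to the farthest point.
Squared distances: 142.25, 354.25, 595.25, 49.25, 160.25, 106.25.
Maximum is 595.25, attained at P_3.
r = √(595.25) ≈ 24.398.

24.398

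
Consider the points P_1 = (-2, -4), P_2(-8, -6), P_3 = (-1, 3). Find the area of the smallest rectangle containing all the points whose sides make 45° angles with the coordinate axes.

48

In coordinates u = x + y, v = x − y the rectangle is axis-aligned; the map (x,y)→(u,v) scales areas by 2.
u-values: -6, -14, 2; range = 2 − (-14) = 16.
v-values: 2, -2, -4; range = 2 − (-4) = 6.
Area = (16 × 6) / 2 = 48.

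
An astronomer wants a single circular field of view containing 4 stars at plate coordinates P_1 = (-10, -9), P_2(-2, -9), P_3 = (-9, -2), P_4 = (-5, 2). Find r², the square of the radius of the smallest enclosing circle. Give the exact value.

4745/121

A smallest enclosing disk is always determined by at most three of the input points on its boundary.
The minimum enclosing circle is determined by three boundary points: P_1, P_2, P_4.
Their circumcentre is (-6, -46/11) with r² = 4745/121.
The farthest remaining point P_3 is at distance² 1665/121 ≤ 4745/121.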